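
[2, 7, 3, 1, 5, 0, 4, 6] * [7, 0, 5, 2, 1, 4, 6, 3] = [5, 3, 2, 0, 4, 7, 1, 6]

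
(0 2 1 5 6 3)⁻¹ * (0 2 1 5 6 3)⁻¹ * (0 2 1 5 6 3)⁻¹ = (0 5)(1 3)(2 6)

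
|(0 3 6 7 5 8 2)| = 7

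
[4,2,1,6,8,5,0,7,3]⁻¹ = [6,2,1,8,0,5,3,7,4]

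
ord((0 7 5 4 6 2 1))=7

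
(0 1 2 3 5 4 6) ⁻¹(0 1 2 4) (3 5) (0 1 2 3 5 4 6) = (1 2 3 6) (4 5) 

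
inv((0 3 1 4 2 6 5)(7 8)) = (0 5 6 2 4 1 3)(7 8)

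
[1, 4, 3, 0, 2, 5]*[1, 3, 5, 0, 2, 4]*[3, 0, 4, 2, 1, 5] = [2, 4, 3, 0, 5, 1]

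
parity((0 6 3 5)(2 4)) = even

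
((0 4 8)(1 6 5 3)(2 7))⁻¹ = (0 8 4)(1 3 5 6)(2 7)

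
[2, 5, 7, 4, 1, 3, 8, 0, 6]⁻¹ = [7, 4, 0, 5, 3, 1, 8, 2, 6]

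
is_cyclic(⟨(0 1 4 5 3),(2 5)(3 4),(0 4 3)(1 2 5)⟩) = no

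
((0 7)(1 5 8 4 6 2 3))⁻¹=(0 7)(1 3 2 6 4 8 5)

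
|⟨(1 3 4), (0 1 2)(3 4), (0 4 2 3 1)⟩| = 120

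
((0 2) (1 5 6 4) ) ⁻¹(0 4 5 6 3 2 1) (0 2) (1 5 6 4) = (0 5 2 1 6 4 3) 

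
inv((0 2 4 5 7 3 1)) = (0 1 3 7 5 4 2)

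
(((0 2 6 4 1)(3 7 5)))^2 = (0 6 1 2 4)(3 5 7)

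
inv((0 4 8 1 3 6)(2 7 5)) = (0 6 3 1 8 4)(2 5 7)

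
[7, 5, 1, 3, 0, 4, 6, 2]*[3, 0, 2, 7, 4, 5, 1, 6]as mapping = [0→6, 1→5, 2→0, 3→7, 4→3, 5→4, 6→1, 7→2]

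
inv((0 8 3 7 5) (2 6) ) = (0 5 7 3 8) (2 6) 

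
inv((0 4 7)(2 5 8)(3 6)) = (0 7 4)(2 8 5)(3 6)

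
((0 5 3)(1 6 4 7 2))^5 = (0 3 5)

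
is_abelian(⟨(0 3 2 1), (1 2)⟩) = no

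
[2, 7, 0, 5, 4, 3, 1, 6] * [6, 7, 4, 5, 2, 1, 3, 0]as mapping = [0→4, 1→0, 2→6, 3→1, 4→2, 5→5, 6→7, 7→3]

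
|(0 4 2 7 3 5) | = 6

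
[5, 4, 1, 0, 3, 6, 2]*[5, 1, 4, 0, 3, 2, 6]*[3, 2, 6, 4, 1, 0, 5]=[6, 4, 2, 0, 3, 5, 1]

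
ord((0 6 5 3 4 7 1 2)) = 8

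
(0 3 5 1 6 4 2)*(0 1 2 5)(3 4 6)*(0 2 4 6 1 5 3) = (0 6 1)(2 5 4 3)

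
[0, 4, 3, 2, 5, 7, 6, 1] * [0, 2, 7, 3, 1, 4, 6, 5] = [0, 1, 3, 7, 4, 5, 6, 2]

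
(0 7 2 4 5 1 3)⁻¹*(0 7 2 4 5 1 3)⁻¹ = (0 1 4 7 3 5 2)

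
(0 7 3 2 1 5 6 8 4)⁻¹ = (0 4 8 6 5 1 2 3 7)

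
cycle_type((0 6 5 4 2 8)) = 6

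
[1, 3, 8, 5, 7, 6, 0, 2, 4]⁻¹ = [6, 0, 7, 1, 8, 3, 5, 4, 2]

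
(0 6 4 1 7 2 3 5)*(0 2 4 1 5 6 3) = (0 3 6 1 7 4 5 2)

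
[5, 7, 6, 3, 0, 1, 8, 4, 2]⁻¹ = [4, 5, 8, 3, 7, 0, 2, 1, 6]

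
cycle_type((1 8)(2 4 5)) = 2.3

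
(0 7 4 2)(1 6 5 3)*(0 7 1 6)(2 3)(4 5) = (0 1)(2 7 5)(3 6 4)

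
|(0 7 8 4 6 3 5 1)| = 8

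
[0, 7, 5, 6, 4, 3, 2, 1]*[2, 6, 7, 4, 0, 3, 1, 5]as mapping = [0→2, 1→5, 2→3, 3→1, 4→0, 5→4, 6→7, 7→6]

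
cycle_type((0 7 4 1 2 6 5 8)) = 8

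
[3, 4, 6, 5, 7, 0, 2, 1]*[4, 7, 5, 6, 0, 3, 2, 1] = [6, 0, 2, 3, 1, 4, 5, 7]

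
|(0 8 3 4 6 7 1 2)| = 8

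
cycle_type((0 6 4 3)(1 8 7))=3.4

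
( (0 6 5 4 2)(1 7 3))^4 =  (0 2 4 5 6)(1 7 3)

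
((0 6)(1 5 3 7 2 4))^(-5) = (0 6)(1 5 3 7 2 4)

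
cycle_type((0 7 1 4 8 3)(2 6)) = 2.6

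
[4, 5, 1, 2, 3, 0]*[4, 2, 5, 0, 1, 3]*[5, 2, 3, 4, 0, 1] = [2, 4, 3, 1, 5, 0]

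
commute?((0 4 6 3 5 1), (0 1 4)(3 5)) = no:(0 4 6 3 5 1)*(0 1 4)(3 5) = (4 6 5), (0 1 4)(3 5)*(0 4 6 3 5 1) = (1 6 3)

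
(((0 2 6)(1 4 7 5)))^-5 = (0 2 6)(1 5 7 4)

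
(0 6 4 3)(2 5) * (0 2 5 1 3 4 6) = (1 3 2)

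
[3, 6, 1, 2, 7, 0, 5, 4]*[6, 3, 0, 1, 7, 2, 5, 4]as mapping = [0→1, 1→5, 2→3, 3→0, 4→4, 5→6, 6→2, 7→7]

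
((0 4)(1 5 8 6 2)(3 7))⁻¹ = (0 4)(1 2 6 8 5)(3 7)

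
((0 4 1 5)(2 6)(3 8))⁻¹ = (0 5 1 4)(2 6)(3 8)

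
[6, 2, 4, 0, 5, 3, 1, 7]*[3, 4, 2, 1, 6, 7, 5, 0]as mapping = [0→5, 1→2, 2→6, 3→3, 4→7, 5→1, 6→4, 7→0]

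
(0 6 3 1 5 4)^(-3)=(0 1)(3 4)(5 6)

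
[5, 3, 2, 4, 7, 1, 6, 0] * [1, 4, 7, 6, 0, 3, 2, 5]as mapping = [0→3, 1→6, 2→7, 3→0, 4→5, 5→4, 6→2, 7→1]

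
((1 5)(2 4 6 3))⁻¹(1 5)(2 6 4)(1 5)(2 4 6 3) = (1 5)(3 6 4)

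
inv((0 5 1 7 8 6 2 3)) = (0 3 2 6 8 7 1 5)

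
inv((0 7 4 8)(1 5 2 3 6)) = (0 8 4 7)(1 6 3 2 5)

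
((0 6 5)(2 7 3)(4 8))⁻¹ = (0 5 6)(2 3 7)(4 8)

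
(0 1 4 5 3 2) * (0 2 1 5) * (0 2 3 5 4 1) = (0 4 2 3)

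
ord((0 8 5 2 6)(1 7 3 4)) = 20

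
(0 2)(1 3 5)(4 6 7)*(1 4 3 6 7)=(0 2)(1 6)(3 5 4 7)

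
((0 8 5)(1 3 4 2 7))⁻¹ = (0 5 8)(1 7 2 4 3)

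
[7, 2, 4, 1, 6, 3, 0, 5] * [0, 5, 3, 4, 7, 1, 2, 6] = [6, 3, 7, 5, 2, 4, 0, 1]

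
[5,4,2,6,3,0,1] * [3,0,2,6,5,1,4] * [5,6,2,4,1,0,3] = [6,0,2,1,3,4,5]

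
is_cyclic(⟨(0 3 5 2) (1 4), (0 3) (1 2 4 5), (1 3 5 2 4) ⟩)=no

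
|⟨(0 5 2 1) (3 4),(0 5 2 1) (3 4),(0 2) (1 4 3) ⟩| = 720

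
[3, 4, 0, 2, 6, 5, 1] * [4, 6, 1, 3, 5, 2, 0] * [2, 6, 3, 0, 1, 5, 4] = [0, 5, 1, 6, 2, 3, 4]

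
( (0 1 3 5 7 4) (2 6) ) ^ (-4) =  (0 3 7) (1 5 4) 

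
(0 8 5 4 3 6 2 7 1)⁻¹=(0 1 7 2 6 3 4 5 8)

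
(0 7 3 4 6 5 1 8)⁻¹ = (0 8 1 5 6 4 3 7)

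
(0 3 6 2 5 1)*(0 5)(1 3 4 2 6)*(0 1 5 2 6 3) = (0 4 6 3 5)(1 2)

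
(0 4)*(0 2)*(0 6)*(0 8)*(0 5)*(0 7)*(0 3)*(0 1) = (0 4 2 6 8 5 7 3 1)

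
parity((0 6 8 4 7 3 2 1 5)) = even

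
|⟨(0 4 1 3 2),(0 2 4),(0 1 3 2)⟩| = 120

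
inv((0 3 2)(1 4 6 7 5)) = (0 2 3)(1 5 7 6 4)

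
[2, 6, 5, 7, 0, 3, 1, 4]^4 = [7, 1, 4, 2, 3, 0, 6, 5]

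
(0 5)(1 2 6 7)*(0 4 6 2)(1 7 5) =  (0 1)(4 6 5)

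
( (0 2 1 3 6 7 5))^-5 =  (0 1 6 5 2 3 7)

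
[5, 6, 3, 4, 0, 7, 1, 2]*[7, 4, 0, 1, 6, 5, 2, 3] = [5, 2, 1, 6, 7, 3, 4, 0]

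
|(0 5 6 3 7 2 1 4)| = 8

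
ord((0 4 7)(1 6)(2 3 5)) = 6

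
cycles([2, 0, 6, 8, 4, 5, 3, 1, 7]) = (0 2 6 3 8 7 1)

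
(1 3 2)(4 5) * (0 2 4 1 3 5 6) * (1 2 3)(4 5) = (0 3 5 2 1 4 6)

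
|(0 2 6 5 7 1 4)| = 7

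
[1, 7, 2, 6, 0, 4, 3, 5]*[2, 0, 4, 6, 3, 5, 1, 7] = [0, 7, 4, 1, 2, 3, 6, 5]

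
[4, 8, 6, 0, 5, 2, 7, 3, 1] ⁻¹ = [3, 8, 5, 7, 0, 4, 2, 6, 1] 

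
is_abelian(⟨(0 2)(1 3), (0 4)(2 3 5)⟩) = no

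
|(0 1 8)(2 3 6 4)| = 12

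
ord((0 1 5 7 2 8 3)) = 7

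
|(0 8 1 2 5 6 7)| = 7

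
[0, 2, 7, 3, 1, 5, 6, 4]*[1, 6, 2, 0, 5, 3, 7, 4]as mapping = [0→1, 1→2, 2→4, 3→0, 4→6, 5→3, 6→7, 7→5]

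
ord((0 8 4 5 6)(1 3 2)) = 15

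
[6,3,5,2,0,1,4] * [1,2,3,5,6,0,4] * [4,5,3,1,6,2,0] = [6,2,4,1,5,3,0]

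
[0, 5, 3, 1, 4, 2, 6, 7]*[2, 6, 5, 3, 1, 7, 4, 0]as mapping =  [0→2, 1→7, 2→3, 3→6, 4→1, 5→5, 6→4, 7→0]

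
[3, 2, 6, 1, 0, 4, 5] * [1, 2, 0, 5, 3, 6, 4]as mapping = [0→5, 1→0, 2→4, 3→2, 4→1, 5→3, 6→6]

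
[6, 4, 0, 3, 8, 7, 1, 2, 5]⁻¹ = [2, 6, 7, 3, 1, 8, 0, 5, 4]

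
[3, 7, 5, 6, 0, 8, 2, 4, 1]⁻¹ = [4, 8, 6, 0, 7, 2, 3, 1, 5]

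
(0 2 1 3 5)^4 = (0 5 3 1 2)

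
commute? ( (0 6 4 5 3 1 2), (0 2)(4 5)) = no: (0 6 4 5 3 1 2)*(0 2)(4 5) = (0 6 5 3 1), (0 2)(4 5)*(0 6 4 5 3 1 2) = (1 2 6 4 3)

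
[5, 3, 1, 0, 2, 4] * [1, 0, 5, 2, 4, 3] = [3, 2, 0, 1, 5, 4]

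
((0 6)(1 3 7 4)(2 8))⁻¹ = (0 6)(1 4 7 3)(2 8)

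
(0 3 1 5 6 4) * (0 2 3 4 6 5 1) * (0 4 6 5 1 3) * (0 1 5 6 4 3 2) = (0 4)(1 2)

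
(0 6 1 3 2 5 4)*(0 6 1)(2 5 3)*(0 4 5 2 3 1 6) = (0 6 4)(1 3 2)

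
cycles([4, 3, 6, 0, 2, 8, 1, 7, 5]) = (0 4 2 6 1 3)(5 8)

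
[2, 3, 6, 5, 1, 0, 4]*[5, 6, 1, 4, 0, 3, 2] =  [1, 4, 2, 3, 6, 5, 0]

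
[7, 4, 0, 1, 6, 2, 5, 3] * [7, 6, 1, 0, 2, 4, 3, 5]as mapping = [0→5, 1→2, 2→7, 3→6, 4→3, 5→1, 6→4, 7→0]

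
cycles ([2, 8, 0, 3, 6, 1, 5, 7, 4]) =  (0 2)(1 8 4 6 5)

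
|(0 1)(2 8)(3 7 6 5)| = 4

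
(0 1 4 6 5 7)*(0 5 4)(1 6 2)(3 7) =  (0 6 4 2 1)(3 7 5)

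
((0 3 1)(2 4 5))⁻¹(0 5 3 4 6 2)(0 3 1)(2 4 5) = (1 5 6 4 3 2)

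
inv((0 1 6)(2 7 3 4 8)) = (0 6 1)(2 8 4 3 7)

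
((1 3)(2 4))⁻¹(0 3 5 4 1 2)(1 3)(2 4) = (0 1 5 2 3 4)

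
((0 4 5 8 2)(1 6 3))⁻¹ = (0 2 8 5 4)(1 3 6)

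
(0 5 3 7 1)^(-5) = ()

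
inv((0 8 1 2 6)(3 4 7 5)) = (0 6 2 1 8)(3 5 7 4)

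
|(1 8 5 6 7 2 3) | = 7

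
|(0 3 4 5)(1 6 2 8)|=4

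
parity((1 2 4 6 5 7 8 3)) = odd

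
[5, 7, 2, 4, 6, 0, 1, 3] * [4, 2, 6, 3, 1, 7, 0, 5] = [7, 5, 6, 1, 0, 4, 2, 3]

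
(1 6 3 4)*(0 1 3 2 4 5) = (0 1 6 2 4 3 5)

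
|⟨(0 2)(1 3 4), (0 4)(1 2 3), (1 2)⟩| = 120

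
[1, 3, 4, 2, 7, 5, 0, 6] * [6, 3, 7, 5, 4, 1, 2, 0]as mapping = [0→3, 1→5, 2→4, 3→7, 4→0, 5→1, 6→6, 7→2]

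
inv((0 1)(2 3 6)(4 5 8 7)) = (0 1)(2 6 3)(4 7 8 5)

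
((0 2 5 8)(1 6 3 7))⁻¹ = (0 8 5 2)(1 7 3 6)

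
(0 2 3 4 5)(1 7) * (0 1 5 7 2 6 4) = (0 6 4 7 5 1 2 3)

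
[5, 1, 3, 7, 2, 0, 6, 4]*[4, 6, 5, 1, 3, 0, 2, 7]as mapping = [0→0, 1→6, 2→1, 3→7, 4→5, 5→4, 6→2, 7→3]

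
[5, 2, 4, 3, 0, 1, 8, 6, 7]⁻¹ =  [4, 5, 1, 3, 2, 0, 7, 8, 6]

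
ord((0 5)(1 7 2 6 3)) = 10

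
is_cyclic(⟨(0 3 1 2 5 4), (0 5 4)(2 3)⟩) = no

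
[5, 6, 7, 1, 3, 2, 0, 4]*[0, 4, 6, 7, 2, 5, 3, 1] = [5, 3, 1, 4, 7, 6, 0, 2]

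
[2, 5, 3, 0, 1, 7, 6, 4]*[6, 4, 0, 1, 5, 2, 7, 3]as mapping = [0→0, 1→2, 2→1, 3→6, 4→4, 5→3, 6→7, 7→5]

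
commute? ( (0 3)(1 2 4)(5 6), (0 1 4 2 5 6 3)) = no: (0 3)(1 2 4)(5 6)*(0 1 4 2 5 6 3) = (1 5 3), (0 1 4 2 5 6 3)*(0 3)(1 2 4)(5 6) = (0 2 6)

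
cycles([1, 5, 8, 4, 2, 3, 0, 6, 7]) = (0 1 5 3 4 2 8 7 6)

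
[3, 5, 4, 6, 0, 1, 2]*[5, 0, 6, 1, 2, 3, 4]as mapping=[0→1, 1→3, 2→2, 3→4, 4→5, 5→0, 6→6]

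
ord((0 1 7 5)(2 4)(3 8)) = 4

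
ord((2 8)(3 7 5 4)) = 4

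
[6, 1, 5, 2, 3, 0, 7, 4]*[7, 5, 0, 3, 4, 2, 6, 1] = [6, 5, 2, 0, 3, 7, 1, 4]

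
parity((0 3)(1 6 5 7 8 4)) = even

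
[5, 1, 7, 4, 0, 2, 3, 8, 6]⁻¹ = [4, 1, 5, 6, 3, 0, 8, 2, 7]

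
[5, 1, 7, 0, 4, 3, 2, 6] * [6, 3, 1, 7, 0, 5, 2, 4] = [5, 3, 4, 6, 0, 7, 1, 2]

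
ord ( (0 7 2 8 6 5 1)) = 7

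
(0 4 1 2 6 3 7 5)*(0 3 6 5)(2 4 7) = (0 7)(1 4)(2 5 3)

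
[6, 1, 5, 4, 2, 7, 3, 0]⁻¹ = [7, 1, 4, 6, 3, 2, 0, 5]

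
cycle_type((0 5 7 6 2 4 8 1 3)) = 9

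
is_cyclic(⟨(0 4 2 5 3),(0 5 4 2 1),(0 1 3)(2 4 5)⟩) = no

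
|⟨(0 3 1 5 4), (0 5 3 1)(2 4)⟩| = 360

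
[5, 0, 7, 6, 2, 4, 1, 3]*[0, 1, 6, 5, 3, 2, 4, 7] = [2, 0, 7, 4, 6, 3, 1, 5]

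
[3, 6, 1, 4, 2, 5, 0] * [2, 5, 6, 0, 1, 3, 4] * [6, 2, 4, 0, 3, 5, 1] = [6, 3, 5, 2, 1, 0, 4]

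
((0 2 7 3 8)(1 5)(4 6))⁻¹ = (0 8 3 7 2)(1 5)(4 6)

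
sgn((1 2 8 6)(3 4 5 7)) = 1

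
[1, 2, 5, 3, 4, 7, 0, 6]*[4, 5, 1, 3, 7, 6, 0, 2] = [5, 1, 6, 3, 7, 2, 4, 0]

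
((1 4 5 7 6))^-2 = (1 7 4 6 5)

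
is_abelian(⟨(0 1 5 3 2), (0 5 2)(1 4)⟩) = no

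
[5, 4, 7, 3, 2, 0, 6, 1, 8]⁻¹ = [5, 7, 4, 3, 1, 0, 6, 2, 8]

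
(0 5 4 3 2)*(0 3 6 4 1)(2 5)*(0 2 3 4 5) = (0 3)(1 2 4 6 5)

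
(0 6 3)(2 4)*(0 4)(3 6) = (0 3 4 2)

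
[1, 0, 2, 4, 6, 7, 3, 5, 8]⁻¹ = [1, 0, 2, 6, 3, 7, 4, 5, 8]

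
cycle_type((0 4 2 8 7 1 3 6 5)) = 9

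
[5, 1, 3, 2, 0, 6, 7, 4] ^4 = [4, 1, 2, 3, 7, 0, 5, 6] 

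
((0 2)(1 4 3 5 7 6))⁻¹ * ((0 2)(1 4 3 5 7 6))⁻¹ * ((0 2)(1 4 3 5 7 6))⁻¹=(0 2)(1 5)(3 6)(4 7)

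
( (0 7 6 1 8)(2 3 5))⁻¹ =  (0 8 1 6 7)(2 5 3)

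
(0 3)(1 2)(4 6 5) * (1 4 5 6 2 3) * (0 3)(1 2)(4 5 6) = (0 2 5 6 4 1)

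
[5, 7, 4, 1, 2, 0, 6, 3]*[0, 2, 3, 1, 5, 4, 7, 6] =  [4, 6, 5, 2, 3, 0, 7, 1]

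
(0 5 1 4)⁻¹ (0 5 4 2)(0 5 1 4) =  (0 2 5 1)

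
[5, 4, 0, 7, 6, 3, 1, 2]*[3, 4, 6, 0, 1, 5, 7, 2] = [5, 1, 3, 2, 7, 0, 4, 6]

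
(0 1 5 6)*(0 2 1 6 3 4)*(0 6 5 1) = (0 5 3 4 6 2)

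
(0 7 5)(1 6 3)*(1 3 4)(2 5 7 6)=(0 6 4 1 2 5)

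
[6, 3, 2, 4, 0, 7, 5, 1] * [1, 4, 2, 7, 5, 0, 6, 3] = [6, 7, 2, 5, 1, 3, 0, 4]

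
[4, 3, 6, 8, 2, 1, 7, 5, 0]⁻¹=[8, 5, 4, 1, 0, 7, 2, 6, 3]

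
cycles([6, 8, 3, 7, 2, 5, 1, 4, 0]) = (0 6 1 8)(2 3 7 4)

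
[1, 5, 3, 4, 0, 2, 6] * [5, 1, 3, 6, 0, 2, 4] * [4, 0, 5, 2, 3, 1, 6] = [0, 5, 6, 4, 1, 2, 3]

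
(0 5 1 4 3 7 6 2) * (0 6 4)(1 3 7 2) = (0 5 3 2 6 1)(4 7)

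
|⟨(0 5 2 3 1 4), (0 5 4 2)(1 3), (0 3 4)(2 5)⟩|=720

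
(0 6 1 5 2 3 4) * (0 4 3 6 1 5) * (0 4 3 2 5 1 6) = (0 6 1 4 3 2)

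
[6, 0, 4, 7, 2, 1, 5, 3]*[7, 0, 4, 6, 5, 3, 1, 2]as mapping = [0→1, 1→7, 2→5, 3→2, 4→4, 5→0, 6→3, 7→6]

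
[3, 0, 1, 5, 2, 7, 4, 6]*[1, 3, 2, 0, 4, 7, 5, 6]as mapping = [0→0, 1→1, 2→3, 3→7, 4→2, 5→6, 6→4, 7→5]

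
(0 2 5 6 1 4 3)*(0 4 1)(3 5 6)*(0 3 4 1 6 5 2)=(1 6 3)(2 5 4)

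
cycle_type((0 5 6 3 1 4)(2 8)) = 2.6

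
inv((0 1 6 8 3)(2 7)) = (0 3 8 6 1)(2 7)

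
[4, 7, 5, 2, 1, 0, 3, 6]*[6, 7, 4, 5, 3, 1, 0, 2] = [3, 2, 1, 4, 7, 6, 5, 0] 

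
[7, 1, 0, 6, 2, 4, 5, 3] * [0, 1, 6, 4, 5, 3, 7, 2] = [2, 1, 0, 7, 6, 5, 3, 4] 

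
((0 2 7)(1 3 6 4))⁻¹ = (0 7 2)(1 4 6 3)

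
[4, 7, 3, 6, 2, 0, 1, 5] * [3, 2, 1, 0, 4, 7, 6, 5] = [4, 5, 0, 6, 1, 3, 2, 7]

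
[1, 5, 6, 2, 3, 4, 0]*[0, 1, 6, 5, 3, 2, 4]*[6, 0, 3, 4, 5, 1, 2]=[0, 3, 5, 2, 1, 4, 6] 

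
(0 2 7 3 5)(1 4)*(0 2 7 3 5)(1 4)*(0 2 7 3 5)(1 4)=(0 3 2 5 7)(1 4)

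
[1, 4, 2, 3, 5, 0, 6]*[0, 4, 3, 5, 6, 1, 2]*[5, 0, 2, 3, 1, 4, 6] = [1, 6, 3, 4, 0, 5, 2]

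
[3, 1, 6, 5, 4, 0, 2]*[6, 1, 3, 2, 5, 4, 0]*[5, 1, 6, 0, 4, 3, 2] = [6, 1, 5, 4, 3, 2, 0]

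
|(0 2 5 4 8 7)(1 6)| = 6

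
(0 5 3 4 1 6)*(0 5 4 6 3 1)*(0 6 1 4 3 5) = (0 3 1 5 4 6) 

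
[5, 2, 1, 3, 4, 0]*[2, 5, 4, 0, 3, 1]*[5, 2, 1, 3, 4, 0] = [2, 4, 0, 5, 3, 1]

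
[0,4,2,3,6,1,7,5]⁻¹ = [0,5,2,3,1,7,4,6]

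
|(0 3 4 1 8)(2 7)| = 10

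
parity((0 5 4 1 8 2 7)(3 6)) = odd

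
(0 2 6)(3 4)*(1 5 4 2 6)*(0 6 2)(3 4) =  (0 2 1 5 3)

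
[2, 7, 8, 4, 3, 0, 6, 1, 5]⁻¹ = [5, 7, 0, 4, 3, 8, 6, 1, 2]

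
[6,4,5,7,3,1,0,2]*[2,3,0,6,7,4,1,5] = [1,7,4,5,6,3,2,0]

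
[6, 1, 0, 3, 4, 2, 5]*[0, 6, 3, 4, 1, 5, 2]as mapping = [0→2, 1→6, 2→0, 3→4, 4→1, 5→3, 6→5]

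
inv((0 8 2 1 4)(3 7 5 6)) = (0 4 1 2 8)(3 6 5 7)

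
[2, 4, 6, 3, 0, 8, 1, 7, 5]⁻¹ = [4, 6, 0, 3, 1, 8, 2, 7, 5]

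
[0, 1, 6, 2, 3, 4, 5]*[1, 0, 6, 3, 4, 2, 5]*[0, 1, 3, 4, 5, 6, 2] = [1, 0, 6, 2, 4, 5, 3]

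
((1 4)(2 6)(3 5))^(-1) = (1 4)(2 6)(3 5)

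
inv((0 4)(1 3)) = (0 4)(1 3)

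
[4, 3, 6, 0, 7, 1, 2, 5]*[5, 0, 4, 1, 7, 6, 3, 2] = [7, 1, 3, 5, 2, 0, 4, 6]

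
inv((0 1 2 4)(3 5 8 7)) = (0 4 2 1)(3 7 8 5)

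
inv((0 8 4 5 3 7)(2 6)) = (0 7 3 5 4 8)(2 6)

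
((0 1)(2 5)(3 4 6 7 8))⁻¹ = (0 1)(2 5)(3 8 7 6 4)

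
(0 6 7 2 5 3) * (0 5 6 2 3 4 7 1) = (0 2 6 1)(3 5 4 7)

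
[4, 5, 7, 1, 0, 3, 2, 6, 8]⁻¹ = [4, 3, 6, 5, 0, 1, 7, 2, 8]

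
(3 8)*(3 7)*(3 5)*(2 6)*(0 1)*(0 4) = (0 1 4)(2 6)(3 8 7 5)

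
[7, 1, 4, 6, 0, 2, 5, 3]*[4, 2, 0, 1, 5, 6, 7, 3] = [3, 2, 5, 7, 4, 0, 6, 1]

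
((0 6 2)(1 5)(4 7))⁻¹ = (0 2 6)(1 5)(4 7)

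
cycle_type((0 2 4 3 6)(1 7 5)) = 3.5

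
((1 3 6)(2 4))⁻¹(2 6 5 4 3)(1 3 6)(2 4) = (1 5 2 6 4)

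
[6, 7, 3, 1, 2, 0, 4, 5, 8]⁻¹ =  [5, 3, 4, 2, 6, 7, 0, 1, 8]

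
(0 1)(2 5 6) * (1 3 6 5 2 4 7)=(0 3 6 4 7 1)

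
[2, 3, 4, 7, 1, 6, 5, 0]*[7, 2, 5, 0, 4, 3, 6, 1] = [5, 0, 4, 1, 2, 6, 3, 7]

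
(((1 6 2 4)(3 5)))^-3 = (1 6 2 4)(3 5)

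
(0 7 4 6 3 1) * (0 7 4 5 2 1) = (0 4 6 3)(1 7 5 2)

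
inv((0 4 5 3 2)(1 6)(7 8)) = (0 2 3 5 4)(1 6)(7 8)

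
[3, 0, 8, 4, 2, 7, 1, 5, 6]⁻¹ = [1, 6, 4, 0, 3, 7, 8, 5, 2]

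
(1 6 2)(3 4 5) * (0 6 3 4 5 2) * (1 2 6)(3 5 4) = (0 1 5 3 4 6)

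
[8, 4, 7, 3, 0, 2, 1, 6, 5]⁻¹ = [4, 6, 5, 3, 1, 8, 7, 2, 0]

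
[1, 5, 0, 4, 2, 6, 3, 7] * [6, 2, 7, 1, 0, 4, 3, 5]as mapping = [0→2, 1→4, 2→6, 3→0, 4→7, 5→3, 6→1, 7→5]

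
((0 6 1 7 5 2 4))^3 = (0 7 4 1 2 6 5)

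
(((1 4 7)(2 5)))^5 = (1 7 4)(2 5)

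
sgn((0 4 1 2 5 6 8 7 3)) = 1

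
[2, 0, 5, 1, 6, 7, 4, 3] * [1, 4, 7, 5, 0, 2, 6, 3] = [7, 1, 2, 4, 6, 3, 0, 5]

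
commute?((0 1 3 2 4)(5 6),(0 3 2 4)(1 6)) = no:(0 1 3 2 4)(5 6) * (0 3 2 4)(1 6) = (0 6 5 1 2)(3 4),(0 3 2 4)(1 6) * (0 1 3 2 4)(5 6) = (0 2)(1 5 6 3 4)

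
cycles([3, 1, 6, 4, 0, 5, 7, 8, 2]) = (0 3 4) (2 6 7 8) 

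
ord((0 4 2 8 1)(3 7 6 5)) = 20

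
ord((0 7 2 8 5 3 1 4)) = 8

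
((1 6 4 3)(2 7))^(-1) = (1 3 4 6)(2 7)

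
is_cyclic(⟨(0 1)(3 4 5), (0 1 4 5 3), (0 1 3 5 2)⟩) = no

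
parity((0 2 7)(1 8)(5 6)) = even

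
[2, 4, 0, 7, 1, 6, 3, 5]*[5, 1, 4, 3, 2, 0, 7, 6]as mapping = [0→4, 1→2, 2→5, 3→6, 4→1, 5→7, 6→3, 7→0]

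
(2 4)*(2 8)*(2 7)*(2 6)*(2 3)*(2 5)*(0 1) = (0 1)(2 4 8 7 6 3 5)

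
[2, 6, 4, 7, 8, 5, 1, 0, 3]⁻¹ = [7, 6, 0, 8, 2, 5, 1, 3, 4]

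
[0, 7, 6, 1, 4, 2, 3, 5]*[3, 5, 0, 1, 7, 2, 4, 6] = [3, 6, 4, 5, 7, 0, 1, 2] 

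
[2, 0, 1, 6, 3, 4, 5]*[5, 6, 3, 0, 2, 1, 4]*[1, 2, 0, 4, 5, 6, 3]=[4, 6, 3, 5, 1, 0, 2]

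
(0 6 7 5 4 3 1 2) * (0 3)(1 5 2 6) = (0 1 6 7 2 3 5 4)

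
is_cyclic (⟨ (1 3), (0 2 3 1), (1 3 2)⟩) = no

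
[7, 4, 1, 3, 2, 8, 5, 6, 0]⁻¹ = [8, 2, 4, 3, 1, 6, 7, 0, 5]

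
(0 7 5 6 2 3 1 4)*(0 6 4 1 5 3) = (0 7 3 5 4 6 2)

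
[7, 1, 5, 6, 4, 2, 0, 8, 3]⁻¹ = [6, 1, 5, 8, 4, 2, 3, 0, 7]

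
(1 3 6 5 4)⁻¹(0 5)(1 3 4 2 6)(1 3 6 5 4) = (0 4)(1 2 5 3 6)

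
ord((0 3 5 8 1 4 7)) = 7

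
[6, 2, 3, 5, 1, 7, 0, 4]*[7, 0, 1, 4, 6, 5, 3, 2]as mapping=[0→3, 1→1, 2→4, 3→5, 4→0, 5→2, 6→7, 7→6]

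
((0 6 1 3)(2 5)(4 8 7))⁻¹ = (0 3 1 6)(2 5)(4 7 8)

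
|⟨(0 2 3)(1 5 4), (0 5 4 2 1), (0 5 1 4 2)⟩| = 360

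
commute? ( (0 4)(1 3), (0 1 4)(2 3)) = no: (0 4)(1 3) * (0 1 4)(2 3) = (1 2 3 4), (0 1 4)(2 3) * (0 4)(1 3) = (0 3 2 1)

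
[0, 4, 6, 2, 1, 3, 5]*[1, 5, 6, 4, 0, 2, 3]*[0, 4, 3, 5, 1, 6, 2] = [4, 0, 5, 2, 6, 1, 3]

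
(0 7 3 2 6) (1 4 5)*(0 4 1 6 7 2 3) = (0 2 7) (4 5 6) 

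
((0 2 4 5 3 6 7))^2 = (0 4 3 7 2 5 6)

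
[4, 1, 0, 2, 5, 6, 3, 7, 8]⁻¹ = [2, 1, 3, 6, 0, 4, 5, 7, 8]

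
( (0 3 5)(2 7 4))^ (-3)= ()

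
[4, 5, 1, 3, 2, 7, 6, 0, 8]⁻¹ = [7, 2, 4, 3, 0, 1, 6, 5, 8]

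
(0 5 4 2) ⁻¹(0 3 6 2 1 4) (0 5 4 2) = (0 1 2 5 3 6) 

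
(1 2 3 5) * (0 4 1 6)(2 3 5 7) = (0 4 1 3 7 2 5 6)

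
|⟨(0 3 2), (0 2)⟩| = 6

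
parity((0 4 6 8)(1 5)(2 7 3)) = even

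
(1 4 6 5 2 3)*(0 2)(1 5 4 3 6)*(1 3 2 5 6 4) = (0 5)(1 2 4 3 6)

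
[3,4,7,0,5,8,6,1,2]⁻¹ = [3,7,8,0,1,4,6,2,5]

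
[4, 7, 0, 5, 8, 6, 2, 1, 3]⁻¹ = [2, 7, 6, 8, 0, 3, 5, 1, 4]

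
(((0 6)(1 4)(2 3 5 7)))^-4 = ()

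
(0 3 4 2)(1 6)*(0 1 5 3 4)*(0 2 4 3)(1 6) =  (0 3 2 6 5)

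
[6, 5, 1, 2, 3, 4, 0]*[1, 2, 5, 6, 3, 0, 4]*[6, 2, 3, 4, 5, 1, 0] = [5, 6, 3, 1, 0, 4, 2]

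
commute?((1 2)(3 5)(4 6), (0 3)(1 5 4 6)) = no:(1 2)(3 5)(4 6) * (0 3)(1 5 4 6) = (0 3 4 1 2 5), (0 3)(1 5 4 6) * (1 2)(3 5)(4 6) = (0 5 6 2 1 3)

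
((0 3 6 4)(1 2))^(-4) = ()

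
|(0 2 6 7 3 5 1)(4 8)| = 14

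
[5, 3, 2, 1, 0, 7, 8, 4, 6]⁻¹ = [4, 3, 2, 1, 7, 0, 8, 5, 6]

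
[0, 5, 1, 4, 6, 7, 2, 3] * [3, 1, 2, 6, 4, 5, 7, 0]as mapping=[0→3, 1→5, 2→1, 3→4, 4→7, 5→0, 6→2, 7→6]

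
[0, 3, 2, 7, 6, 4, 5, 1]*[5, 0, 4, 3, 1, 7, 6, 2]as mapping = [0→5, 1→3, 2→4, 3→2, 4→6, 5→1, 6→7, 7→0]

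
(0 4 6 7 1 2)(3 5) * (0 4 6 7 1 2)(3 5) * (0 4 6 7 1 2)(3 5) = (0 7)(1 4)(2 6)(3 5)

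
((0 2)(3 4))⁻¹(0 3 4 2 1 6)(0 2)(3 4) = (0 1 6 2 4 3)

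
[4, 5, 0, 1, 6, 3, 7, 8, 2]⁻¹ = [2, 3, 8, 5, 0, 1, 4, 6, 7]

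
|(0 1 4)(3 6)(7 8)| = 6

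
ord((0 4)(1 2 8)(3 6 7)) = 6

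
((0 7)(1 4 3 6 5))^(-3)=(0 7)(1 3 5 4 6)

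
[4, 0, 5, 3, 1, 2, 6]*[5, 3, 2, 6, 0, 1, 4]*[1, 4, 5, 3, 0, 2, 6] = [1, 2, 4, 6, 3, 5, 0]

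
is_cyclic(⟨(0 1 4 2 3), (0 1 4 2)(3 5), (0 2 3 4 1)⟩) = no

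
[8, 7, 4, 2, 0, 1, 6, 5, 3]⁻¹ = [4, 5, 3, 8, 2, 7, 6, 1, 0]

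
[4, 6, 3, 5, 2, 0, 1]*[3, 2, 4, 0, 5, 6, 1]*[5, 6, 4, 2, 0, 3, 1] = [3, 6, 5, 1, 0, 2, 4]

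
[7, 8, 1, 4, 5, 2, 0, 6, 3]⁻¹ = [6, 2, 5, 8, 3, 4, 7, 0, 1]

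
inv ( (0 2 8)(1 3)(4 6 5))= (0 8 2)(1 3)(4 5 6)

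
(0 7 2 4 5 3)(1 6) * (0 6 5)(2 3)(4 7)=(0 4)(1 5 2 7 3 6)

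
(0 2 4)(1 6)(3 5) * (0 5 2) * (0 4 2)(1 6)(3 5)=(0 4 3)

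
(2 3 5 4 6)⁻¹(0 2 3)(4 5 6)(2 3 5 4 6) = (0 3 5)(2 6 4)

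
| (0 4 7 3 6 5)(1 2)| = 6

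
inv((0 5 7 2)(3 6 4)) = (0 2 7 5)(3 4 6)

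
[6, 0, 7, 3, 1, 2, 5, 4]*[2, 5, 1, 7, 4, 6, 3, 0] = [3, 2, 0, 7, 5, 1, 6, 4]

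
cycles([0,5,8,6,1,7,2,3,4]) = (1 5 7 3 6 2 8 4)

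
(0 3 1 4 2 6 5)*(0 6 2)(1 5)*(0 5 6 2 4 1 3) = (2 4 5)(3 6)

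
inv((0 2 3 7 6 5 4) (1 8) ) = (0 4 5 6 7 3 2) (1 8) 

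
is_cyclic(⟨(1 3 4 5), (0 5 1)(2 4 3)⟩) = no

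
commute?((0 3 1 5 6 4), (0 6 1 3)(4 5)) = no:(0 3 1 5 6 4)*(0 6 1 3)(4 5) = (1 4 6 5), (0 6 1 3)(4 5)*(0 3 1 5 6 4) = (0 4 6 5)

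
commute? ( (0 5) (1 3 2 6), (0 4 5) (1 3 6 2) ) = no: (0 5) (1 3 2 6) * (0 4 5) (1 3 6 2) = (1 6 3) (4 5), (0 4 5) (1 3 6 2) * (0 5) (1 3 2 6) = (0 4) (1 2 3) 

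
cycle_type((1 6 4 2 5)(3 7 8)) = 3.5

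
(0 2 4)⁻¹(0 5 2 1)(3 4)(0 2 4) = (0 3)(1 2 5 4)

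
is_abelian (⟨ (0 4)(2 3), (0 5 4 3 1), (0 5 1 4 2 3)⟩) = no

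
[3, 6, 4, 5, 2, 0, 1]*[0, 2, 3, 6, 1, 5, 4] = [6, 4, 1, 5, 3, 0, 2]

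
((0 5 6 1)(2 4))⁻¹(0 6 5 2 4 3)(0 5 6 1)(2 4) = (1 6 4 2 3 5)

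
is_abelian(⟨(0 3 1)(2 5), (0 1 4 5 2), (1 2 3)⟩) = no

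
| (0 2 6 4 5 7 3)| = 7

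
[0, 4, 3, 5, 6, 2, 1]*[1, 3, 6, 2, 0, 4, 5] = [1, 0, 2, 4, 5, 6, 3]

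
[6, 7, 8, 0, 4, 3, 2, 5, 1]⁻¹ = [3, 8, 6, 5, 4, 7, 0, 1, 2]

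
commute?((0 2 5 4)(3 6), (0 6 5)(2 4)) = no:(0 2 5 4)(3 6) * (0 6 5)(2 4) = (0 4 6 3 5 2), (0 6 5)(2 4) * (0 2 5 4)(3 6) = (0 3 6 4 5 2)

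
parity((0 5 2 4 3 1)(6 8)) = even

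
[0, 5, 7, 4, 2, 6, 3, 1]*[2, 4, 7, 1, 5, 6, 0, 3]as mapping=[0→2, 1→6, 2→3, 3→5, 4→7, 5→0, 6→1, 7→4]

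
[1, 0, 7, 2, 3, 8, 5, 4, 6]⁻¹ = [1, 0, 3, 4, 7, 6, 8, 2, 5]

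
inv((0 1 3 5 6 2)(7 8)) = (0 2 6 5 3 1)(7 8)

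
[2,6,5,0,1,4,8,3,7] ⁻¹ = [3,4,0,7,5,2,1,8,6] 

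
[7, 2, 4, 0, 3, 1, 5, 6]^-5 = [5, 3, 0, 6, 7, 4, 2, 1]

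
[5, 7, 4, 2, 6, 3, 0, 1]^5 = [6, 7, 3, 5, 2, 0, 4, 1]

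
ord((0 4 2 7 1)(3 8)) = 10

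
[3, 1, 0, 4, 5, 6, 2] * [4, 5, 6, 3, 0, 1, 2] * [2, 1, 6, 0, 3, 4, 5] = [0, 4, 3, 2, 1, 6, 5]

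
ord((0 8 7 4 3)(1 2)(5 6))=10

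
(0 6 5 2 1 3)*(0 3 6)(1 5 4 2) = (1 6 4 2 5)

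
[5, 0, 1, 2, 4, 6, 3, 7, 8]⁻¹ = [1, 2, 3, 6, 4, 0, 5, 7, 8]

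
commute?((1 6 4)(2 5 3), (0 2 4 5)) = no:(1 6 4)(2 5 3)*(0 2 4 5) = (0 2)(1 6 5 3 4), (0 2 4 5)*(1 6 4)(2 5 3) = (0 5)(1 6 4 3 2)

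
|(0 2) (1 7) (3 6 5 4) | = 4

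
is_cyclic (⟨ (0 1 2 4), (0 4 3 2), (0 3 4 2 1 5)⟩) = no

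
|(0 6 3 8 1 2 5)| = 7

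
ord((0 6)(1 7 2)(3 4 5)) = 6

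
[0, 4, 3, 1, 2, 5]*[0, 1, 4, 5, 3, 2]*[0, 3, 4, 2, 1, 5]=[0, 2, 5, 3, 1, 4]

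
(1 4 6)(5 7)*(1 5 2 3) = (1 4 6 5 7 2 3)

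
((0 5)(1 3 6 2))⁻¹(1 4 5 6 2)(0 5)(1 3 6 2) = (0 2 1 3 4)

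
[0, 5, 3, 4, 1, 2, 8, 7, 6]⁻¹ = [0, 4, 5, 2, 3, 1, 8, 7, 6]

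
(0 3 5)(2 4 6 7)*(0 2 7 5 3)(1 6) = (1 6 5 2 4)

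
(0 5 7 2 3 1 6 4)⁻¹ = (0 4 6 1 3 2 7 5)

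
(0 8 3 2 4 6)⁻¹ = (0 6 4 2 3 8)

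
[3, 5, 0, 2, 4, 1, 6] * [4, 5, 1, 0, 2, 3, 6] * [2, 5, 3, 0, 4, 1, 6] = [2, 0, 4, 5, 3, 1, 6]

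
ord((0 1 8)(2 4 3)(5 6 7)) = 3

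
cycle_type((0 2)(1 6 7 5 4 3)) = 2.6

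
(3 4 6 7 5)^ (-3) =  (3 6 5 4 7)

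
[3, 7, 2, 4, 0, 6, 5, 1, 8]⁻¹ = [4, 7, 2, 0, 3, 6, 5, 1, 8]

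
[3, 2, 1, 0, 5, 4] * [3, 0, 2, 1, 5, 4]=[1, 2, 0, 3, 4, 5]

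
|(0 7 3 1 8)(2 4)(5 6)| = 10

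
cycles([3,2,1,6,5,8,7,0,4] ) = (0 3 6 7)(1 2)(4 5 8)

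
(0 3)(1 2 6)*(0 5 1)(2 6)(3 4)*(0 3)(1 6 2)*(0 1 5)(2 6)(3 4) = (0 3)(1 6 4)(2 5)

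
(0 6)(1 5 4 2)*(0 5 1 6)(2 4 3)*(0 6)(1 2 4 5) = (0 6 1 2)(3 4 5)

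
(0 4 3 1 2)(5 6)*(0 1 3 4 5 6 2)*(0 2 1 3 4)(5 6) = (0 6 5 1 2 3 4)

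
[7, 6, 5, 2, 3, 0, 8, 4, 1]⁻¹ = [5, 8, 3, 4, 7, 2, 1, 0, 6]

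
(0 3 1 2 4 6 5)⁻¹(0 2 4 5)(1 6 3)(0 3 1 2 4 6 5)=(0 3 4 6)(1 2 5)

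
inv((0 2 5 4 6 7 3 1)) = (0 1 3 7 6 4 5 2)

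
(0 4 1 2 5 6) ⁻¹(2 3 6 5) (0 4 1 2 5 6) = (0 6 5 3) 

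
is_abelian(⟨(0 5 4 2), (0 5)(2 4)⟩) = no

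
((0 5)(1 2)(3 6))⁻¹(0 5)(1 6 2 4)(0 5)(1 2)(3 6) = (0 5)(1 4 2 3)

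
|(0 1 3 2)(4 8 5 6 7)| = 20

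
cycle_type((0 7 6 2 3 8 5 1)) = 8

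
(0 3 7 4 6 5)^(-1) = (0 5 6 4 7 3)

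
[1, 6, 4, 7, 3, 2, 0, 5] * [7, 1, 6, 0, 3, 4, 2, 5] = [1, 2, 3, 5, 0, 6, 7, 4]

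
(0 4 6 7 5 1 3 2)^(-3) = (0 1 6 2 5 4 3 7)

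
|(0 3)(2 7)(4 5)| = 2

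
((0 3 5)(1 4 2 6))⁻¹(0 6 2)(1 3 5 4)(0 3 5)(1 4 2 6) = (0 2 4 5)(1 6 3)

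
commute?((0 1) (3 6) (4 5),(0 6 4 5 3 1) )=no:(0 1) (3 6) (4 5) * (0 6 4 5 3 1)=(1 6) (3 4),(0 6 4 5 3 1) * (0 1) (3 6) (4 5)=(0 3) (5 6) 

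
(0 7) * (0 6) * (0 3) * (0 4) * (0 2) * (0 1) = (0 7 6 3 4 2 1)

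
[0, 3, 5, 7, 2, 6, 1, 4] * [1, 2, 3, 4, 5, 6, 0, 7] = [1, 4, 6, 7, 3, 0, 2, 5]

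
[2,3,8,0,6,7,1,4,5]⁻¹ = [3,6,0,1,7,8,4,5,2]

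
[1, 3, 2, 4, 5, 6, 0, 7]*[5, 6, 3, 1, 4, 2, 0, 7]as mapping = [0→6, 1→1, 2→3, 3→4, 4→2, 5→0, 6→5, 7→7]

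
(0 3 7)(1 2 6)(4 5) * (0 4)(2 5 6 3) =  (0 2 3 7 4 6 1 5)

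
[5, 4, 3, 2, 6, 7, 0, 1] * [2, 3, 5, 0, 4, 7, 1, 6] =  [7, 4, 0, 5, 1, 6, 2, 3]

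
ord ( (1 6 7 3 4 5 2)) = 7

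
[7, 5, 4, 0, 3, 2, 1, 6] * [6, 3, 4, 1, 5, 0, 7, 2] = [2, 0, 5, 6, 1, 4, 3, 7]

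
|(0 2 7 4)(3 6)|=4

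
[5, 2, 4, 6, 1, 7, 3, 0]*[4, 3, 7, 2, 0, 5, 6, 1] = [5, 7, 0, 6, 3, 1, 2, 4]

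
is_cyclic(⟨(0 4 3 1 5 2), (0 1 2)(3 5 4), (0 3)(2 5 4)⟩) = no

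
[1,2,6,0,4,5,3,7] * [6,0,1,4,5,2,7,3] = [0,1,7,6,5,2,4,3]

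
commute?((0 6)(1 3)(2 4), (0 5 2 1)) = no:(0 6)(1 3)(2 4) * (0 5 2 1) = (0 6 5 2 4 1 3), (0 5 2 1) * (0 6)(1 3)(2 4) = (0 5 4 2 3 1 6)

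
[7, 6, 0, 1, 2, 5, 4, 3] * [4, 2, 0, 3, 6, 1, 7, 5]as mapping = [0→5, 1→7, 2→4, 3→2, 4→0, 5→1, 6→6, 7→3]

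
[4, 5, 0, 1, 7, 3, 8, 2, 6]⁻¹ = [2, 3, 7, 5, 0, 1, 8, 4, 6]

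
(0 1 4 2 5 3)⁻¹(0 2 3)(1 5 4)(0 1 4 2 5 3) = (0 1 5)(2 4 3)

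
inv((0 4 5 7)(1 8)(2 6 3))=(0 7 5 4)(1 8)(2 3 6)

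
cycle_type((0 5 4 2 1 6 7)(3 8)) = 2.7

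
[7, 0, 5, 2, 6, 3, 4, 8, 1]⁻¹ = [1, 8, 3, 5, 6, 2, 4, 0, 7]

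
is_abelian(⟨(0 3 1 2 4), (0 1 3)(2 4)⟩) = no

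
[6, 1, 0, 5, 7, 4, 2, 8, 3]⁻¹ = [2, 1, 6, 8, 5, 3, 0, 4, 7]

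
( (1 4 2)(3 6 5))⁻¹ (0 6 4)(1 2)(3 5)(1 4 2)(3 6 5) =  (0 5 2)(1 4)(3 6)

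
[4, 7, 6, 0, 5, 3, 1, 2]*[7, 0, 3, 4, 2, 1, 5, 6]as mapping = [0→2, 1→6, 2→5, 3→7, 4→1, 5→4, 6→0, 7→3]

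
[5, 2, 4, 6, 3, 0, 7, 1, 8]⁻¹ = [5, 7, 1, 4, 2, 0, 3, 6, 8]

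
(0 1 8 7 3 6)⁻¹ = (0 6 3 7 8 1)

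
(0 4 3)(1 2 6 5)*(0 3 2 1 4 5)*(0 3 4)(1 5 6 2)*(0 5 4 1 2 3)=(0 6)(1 4 2 3)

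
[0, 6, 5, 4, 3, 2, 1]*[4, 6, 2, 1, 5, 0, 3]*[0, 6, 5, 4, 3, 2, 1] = [3, 4, 0, 2, 6, 5, 1]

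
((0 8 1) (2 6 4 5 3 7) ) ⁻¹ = (0 1 8) (2 7 3 5 4 6) 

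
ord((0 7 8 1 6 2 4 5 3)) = 9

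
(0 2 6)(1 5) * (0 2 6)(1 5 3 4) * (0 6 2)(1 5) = (0 2 6)(1 3 4 5)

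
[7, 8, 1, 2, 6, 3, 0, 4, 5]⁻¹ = [6, 2, 3, 5, 7, 8, 4, 0, 1]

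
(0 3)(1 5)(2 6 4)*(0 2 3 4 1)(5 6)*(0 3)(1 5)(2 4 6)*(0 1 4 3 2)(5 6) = (0 5 2 4 1)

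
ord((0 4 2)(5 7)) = 6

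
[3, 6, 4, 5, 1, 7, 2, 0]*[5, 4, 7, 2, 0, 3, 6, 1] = [2, 6, 0, 3, 4, 1, 7, 5]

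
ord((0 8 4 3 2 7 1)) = 7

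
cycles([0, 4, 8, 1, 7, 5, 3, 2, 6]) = (1 4 7 2 8 6 3) 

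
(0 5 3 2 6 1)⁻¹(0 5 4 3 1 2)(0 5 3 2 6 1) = (0 6 5 3 4 2)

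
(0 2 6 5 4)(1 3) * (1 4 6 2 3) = (0 3 4)(5 6)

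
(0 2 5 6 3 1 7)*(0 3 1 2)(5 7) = (1 5 6)(2 7 3)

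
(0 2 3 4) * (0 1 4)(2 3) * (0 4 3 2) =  (0 2)(1 3 4)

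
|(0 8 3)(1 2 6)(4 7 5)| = 3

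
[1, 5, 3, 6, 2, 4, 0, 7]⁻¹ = [6, 0, 4, 2, 5, 1, 3, 7]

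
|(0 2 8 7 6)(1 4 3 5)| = 20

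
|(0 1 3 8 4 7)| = 6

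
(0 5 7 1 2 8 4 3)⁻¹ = (0 3 4 8 2 1 7 5)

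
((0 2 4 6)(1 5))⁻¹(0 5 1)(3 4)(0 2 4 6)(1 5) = (1 5 2)(3 6)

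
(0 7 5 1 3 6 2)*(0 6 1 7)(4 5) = (1 3)(2 6)(4 5 7)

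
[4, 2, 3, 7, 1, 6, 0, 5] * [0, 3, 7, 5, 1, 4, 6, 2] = [1, 7, 5, 2, 3, 6, 0, 4]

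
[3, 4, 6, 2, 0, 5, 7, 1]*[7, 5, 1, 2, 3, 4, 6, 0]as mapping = [0→2, 1→3, 2→6, 3→1, 4→7, 5→4, 6→0, 7→5]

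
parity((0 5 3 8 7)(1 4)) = odd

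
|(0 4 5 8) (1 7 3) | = 12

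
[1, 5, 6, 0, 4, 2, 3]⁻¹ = [3, 0, 5, 6, 4, 1, 2]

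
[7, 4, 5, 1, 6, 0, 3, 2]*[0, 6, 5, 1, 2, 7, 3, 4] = [4, 2, 7, 6, 3, 0, 1, 5]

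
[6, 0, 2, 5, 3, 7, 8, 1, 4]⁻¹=[1, 7, 2, 4, 8, 3, 0, 5, 6]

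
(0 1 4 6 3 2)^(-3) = (0 6)(1 3)(2 4)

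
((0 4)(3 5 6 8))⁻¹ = (0 4)(3 8 6 5)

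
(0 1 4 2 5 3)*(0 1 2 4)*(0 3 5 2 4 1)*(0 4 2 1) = (0 2 1 3 4)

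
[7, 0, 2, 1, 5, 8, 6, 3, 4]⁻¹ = [1, 3, 2, 7, 8, 4, 6, 0, 5]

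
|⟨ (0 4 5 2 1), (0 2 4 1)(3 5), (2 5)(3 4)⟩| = 360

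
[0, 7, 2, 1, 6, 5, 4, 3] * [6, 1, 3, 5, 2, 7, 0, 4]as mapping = [0→6, 1→4, 2→3, 3→1, 4→0, 5→7, 6→2, 7→5]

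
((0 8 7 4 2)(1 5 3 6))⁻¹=(0 2 4 7 8)(1 6 3 5)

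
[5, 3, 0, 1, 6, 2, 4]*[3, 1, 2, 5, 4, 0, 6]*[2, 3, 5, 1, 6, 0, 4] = [2, 0, 1, 3, 4, 5, 6] 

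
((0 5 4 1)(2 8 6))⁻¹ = (0 1 4 5)(2 6 8)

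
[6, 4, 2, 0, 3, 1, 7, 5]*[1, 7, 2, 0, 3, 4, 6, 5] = [6, 3, 2, 1, 0, 7, 5, 4]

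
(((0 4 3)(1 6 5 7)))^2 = (0 3 4)(1 5)(6 7)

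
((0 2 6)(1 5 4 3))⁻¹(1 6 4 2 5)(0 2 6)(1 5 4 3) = (0 3 6 4 5)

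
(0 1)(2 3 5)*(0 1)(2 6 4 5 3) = (4 5 6)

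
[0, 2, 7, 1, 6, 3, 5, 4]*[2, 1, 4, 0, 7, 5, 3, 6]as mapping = [0→2, 1→4, 2→6, 3→1, 4→3, 5→0, 6→5, 7→7]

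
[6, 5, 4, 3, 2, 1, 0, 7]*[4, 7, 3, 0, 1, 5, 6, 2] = [6, 5, 1, 0, 3, 7, 4, 2]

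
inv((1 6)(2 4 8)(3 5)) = (1 6)(2 8 4)(3 5)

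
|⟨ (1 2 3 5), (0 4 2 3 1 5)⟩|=720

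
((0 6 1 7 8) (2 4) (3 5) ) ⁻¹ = (0 8 7 1 6) (2 4) (3 5) 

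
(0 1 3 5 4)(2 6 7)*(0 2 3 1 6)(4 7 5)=(0 6 5 7 3 4 2)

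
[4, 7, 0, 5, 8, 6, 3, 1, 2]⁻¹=[2, 7, 8, 6, 0, 3, 5, 1, 4]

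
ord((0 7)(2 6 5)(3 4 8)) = 6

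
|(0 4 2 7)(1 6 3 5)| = 4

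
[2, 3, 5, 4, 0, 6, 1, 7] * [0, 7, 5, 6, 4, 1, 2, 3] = [5, 6, 1, 4, 0, 2, 7, 3]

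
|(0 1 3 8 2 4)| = 6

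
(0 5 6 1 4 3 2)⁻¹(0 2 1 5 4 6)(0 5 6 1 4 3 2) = (0 4 6 3 1 5)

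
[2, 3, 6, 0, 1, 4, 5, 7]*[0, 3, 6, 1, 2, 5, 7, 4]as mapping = [0→6, 1→1, 2→7, 3→0, 4→3, 5→2, 6→5, 7→4]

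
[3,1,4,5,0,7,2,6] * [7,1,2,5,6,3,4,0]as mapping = [0→5,1→1,2→6,3→3,4→7,5→0,6→2,7→4]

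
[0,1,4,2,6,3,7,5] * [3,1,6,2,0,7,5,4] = [3,1,0,6,5,2,4,7]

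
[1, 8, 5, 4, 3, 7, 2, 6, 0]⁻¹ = [8, 0, 6, 4, 3, 2, 7, 5, 1]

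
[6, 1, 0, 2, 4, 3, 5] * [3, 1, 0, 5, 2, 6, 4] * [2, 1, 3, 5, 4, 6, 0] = [4, 1, 5, 2, 3, 6, 0]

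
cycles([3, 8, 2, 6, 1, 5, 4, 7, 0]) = (0 3 6 4 1 8)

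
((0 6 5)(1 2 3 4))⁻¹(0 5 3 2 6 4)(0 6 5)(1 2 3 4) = (0 4 3 5 1 6)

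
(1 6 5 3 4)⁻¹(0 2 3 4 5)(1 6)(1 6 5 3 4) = (0 2 4 1 3)(5 6)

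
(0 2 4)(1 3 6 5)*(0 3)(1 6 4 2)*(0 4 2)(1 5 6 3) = (0 5 3 2)(1 4)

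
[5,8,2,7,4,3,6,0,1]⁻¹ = [7,8,2,5,4,0,6,3,1]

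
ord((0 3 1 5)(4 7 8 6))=4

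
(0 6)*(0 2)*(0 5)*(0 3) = (0 6 2 5 3)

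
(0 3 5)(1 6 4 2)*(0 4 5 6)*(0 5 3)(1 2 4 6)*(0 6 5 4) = (0 6 3 1 4)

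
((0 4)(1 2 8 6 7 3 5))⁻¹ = (0 4)(1 5 3 7 6 8 2)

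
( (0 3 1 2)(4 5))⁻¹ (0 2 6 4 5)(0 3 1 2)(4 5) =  (0 6 5 4 3)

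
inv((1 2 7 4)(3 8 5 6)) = (1 4 7 2)(3 6 5 8)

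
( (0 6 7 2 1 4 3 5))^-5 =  (0 2 3 6 1 5 7 4)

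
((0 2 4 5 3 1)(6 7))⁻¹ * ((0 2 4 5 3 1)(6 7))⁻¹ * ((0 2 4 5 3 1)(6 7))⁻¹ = (0 5)(1 4)(2 3)(6 7)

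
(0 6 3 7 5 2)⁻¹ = (0 2 5 7 3 6)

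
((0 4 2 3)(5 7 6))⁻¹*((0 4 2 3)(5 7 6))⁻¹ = (0 2)(3 4)(5 7 6)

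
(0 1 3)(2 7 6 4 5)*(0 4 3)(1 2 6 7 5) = (0 2 5 6 3 4 1)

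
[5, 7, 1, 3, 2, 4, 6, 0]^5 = [7, 2, 4, 3, 5, 0, 6, 1]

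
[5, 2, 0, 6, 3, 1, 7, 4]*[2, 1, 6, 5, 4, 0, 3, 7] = [0, 6, 2, 3, 5, 1, 7, 4]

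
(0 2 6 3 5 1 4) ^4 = (0 5 2 1 6 4 3) 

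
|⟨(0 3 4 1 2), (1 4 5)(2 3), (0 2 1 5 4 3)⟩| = 720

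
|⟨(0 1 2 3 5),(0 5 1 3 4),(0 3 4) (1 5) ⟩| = 720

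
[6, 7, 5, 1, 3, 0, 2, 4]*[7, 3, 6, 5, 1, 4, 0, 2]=[0, 2, 4, 3, 5, 7, 6, 1]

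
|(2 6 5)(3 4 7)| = 3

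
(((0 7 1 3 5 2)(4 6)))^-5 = (0 7 1 3 5 2)(4 6)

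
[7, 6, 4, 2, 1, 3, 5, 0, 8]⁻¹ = [7, 4, 3, 5, 2, 6, 1, 0, 8]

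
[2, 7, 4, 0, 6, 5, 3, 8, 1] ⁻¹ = [3, 8, 0, 6, 2, 5, 4, 1, 7] 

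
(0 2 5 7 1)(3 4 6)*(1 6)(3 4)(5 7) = (0 2 7 6 4 1)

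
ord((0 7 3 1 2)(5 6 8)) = 15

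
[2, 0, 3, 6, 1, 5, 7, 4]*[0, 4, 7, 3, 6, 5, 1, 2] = [7, 0, 3, 1, 4, 5, 2, 6]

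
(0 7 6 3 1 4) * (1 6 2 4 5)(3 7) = (0 3 6 7 2 4)(1 5)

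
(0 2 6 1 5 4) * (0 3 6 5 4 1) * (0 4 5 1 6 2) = (1 5 6 4 3 2) 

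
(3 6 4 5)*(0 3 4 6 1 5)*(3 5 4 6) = (0 5 6 3 1 4)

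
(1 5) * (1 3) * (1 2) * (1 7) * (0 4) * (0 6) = (0 4 6)(1 5 3 2 7)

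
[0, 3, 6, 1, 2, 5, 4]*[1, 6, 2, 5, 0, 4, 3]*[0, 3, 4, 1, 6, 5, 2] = [3, 5, 1, 2, 4, 6, 0]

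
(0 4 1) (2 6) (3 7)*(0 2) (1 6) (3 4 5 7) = (0 5 7 4 6) (1 2) 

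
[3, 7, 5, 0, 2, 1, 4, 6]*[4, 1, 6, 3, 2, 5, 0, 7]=[3, 7, 5, 4, 6, 1, 2, 0]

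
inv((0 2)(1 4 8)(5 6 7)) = (0 2)(1 8 4)(5 7 6)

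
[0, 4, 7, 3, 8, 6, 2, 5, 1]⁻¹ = [0, 8, 6, 3, 1, 7, 5, 2, 4]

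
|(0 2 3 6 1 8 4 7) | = 8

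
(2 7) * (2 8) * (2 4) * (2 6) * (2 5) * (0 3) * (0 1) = (0 3 1)(2 7 8 4 6 5)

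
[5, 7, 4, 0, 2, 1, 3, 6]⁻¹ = [3, 5, 4, 6, 2, 0, 7, 1]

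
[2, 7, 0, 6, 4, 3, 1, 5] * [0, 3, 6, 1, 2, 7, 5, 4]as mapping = [0→6, 1→4, 2→0, 3→5, 4→2, 5→1, 6→3, 7→7]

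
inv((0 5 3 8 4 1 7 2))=(0 2 7 1 4 8 3 5)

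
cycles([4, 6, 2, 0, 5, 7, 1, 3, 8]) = (0 4 5 7 3)(1 6)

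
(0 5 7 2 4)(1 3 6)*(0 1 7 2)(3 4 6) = (0 5 2 6 7)(1 4)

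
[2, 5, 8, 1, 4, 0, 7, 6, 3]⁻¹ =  [5, 3, 0, 8, 4, 1, 7, 6, 2]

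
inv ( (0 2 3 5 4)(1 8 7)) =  (0 4 5 3 2)(1 7 8)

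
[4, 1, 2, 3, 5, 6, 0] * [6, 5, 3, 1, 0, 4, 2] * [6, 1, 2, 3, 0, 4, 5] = [6, 4, 3, 1, 0, 2, 5]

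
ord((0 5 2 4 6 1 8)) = 7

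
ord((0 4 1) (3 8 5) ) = 3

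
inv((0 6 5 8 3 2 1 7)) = (0 7 1 2 3 8 5 6)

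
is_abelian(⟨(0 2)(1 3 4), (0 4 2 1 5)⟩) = no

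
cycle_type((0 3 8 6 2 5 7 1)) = 8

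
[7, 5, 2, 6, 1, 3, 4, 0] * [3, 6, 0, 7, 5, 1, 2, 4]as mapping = [0→4, 1→1, 2→0, 3→2, 4→6, 5→7, 6→5, 7→3]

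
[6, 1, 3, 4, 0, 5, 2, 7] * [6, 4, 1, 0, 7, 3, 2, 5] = [2, 4, 0, 7, 6, 3, 1, 5]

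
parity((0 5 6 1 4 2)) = odd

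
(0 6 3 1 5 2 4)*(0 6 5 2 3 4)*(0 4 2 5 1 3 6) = (0 1 5 6 2 4)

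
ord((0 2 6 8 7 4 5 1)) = 8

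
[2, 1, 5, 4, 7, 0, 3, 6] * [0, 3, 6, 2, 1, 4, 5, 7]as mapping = [0→6, 1→3, 2→4, 3→1, 4→7, 5→0, 6→2, 7→5]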